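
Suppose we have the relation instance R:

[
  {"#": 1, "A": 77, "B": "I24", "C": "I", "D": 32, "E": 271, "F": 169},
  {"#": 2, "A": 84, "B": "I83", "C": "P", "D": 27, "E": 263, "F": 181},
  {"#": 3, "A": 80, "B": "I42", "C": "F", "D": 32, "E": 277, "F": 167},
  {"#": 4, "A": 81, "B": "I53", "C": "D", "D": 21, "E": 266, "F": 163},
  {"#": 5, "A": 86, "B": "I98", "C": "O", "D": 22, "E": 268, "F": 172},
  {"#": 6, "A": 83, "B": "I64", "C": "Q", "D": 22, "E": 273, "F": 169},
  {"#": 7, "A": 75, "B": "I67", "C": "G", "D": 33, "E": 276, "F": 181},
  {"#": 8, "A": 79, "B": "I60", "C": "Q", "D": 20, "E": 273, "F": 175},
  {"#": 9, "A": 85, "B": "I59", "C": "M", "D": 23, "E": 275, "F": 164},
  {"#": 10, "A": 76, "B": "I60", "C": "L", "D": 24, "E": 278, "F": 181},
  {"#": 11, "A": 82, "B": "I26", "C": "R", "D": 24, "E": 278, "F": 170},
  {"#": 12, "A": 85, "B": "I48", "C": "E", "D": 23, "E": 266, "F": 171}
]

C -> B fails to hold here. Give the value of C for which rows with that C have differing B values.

C=I: row 1 → B = I24 ✓
C=P: row 2 → B = I83 ✓
C=F: row 3 → B = I42 ✓
C=D: row 4 → B = I53 ✓
C=O: row 5 → B = I98 ✓
C=Q: rows 6, 8 → B takes values {I64, I60} — violation
C=G: row 7 → B = I67 ✓
C=M: row 9 → B = I59 ✓
C=L: row 10 → B = I60 ✓
C=R: row 11 → B = I26 ✓
C=E: row 12 → B = I48 ✓
The only C value with inconsistent B is C=Q.

Q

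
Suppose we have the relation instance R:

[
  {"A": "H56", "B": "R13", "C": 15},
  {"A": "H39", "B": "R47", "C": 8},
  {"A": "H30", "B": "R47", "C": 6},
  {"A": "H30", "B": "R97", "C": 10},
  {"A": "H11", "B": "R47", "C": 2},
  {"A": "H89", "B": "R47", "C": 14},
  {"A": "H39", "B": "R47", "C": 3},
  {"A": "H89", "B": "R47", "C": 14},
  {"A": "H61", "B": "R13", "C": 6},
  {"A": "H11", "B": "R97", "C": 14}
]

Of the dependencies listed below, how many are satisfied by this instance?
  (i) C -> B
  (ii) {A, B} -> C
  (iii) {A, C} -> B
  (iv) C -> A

(i) C -> B: C=6: 2 rows → B takes values {R47, R13} — violation; C=14: 3 rows → B takes values {R47, R97} — violation — fails.
(ii) {A, B} -> C: (A=H39, B=R47): 2 rows → C takes values {8, 3} — violation — fails.
(iii) {A, C} -> B: every LHS value maps to a single RHS value — holds.
(iv) C -> A: C=6: 2 rows → A takes values {H30, H61} — violation; C=14: 3 rows → A takes values {H89, H11} — violation — fails.
1 of the 4 dependencies holds.

1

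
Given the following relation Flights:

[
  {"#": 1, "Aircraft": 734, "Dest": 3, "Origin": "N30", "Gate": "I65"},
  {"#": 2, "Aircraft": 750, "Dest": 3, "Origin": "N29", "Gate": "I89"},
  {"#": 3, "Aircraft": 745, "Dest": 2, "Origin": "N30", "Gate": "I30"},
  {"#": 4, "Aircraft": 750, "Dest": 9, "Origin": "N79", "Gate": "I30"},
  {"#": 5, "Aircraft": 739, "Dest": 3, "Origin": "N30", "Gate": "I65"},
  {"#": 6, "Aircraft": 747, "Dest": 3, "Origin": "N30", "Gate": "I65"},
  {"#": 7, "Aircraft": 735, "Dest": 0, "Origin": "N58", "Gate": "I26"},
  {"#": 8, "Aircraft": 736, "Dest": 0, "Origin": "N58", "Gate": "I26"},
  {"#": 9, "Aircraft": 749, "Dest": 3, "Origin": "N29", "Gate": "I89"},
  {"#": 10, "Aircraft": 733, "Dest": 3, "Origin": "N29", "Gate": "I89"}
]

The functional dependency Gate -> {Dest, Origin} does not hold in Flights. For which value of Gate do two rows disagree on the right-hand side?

Gate=I65: rows 1, 5, 6 → {Dest,Origin} = (3, N30), (3, N30), (3, N30) ✓
Gate=I89: rows 2, 9, 10 → {Dest,Origin} = (3, N29), (3, N29), (3, N29) ✓
Gate=I30: rows 3, 4 → {Dest,Origin} takes values {(2, N30), (9, N79)} — violation
Gate=I26: rows 7, 8 → {Dest,Origin} = (0, N58), (0, N58) ✓
The only Gate value with inconsistent RHS is Gate=I30.

I30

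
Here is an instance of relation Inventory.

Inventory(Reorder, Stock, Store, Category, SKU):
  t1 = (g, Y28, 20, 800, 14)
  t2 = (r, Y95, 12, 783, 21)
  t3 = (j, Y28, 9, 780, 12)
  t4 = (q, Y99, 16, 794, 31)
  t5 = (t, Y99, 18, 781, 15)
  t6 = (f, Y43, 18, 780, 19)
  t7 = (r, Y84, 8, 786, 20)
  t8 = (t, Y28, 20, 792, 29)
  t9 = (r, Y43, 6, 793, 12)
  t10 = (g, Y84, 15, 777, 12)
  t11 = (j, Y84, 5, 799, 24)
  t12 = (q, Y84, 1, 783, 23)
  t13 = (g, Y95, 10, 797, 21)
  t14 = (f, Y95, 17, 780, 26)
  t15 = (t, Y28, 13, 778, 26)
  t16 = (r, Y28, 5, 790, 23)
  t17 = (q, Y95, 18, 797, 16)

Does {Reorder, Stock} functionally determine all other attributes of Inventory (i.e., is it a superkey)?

No

Rows 8 and 15 have the same {Reorder, Stock} value (Reorder=t, Stock=Y28) but are distinct tuples, so {Reorder, Stock} does not determine every attribute — not a superkey.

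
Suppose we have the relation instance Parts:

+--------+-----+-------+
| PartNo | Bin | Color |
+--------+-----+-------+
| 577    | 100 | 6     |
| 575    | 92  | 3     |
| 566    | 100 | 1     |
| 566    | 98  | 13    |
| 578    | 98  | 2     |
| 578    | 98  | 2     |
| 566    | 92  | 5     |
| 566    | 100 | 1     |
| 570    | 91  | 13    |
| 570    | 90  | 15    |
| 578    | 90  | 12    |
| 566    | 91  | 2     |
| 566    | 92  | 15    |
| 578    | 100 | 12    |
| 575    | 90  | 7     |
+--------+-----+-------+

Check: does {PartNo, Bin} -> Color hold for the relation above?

No

(PartNo=577, Bin=100): 1 row → Color = 6 ✓
(PartNo=575, Bin=92): 1 row → Color = 3 ✓
(PartNo=566, Bin=100): 2 rows → Color = 1, 1 ✓
(PartNo=566, Bin=98): 1 row → Color = 13 ✓
(PartNo=578, Bin=98): 2 rows → Color = 2, 2 ✓
(PartNo=566, Bin=92): 2 rows → Color takes values {5, 15} — violation
(PartNo=570, Bin=91): 1 row → Color = 13 ✓
(PartNo=570, Bin=90): 1 row → Color = 15 ✓
(PartNo=578, Bin=90): 1 row → Color = 12 ✓
(PartNo=566, Bin=91): 1 row → Color = 2 ✓
(PartNo=578, Bin=100): 1 row → Color = 12 ✓
(PartNo=575, Bin=90): 1 row → Color = 7 ✓
Two rows agree on {PartNo, Bin} but differ on Color, so {PartNo, Bin} -> Color does not hold.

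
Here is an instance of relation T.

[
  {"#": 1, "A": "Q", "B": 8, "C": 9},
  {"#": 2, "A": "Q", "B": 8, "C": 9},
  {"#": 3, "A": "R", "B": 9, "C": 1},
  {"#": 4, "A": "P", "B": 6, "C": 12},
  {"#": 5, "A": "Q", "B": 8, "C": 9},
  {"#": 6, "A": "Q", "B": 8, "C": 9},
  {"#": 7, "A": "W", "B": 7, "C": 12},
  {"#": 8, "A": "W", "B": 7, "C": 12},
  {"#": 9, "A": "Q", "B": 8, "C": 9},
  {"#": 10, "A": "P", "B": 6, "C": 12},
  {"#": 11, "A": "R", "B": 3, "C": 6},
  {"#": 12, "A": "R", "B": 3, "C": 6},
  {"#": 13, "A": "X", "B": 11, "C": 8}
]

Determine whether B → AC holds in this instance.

B=8: rows 1, 2, 5, 6, 9 → {A,C} = (Q, 9), (Q, 9), (Q, 9), (Q, 9), (Q, 9) ✓
B=9: row 3 → {A,C} = (R, 1) ✓
B=6: rows 4, 10 → {A,C} = (P, 12), (P, 12) ✓
B=7: rows 7, 8 → {A,C} = (W, 12), (W, 12) ✓
B=3: rows 11, 12 → {A,C} = (R, 6), (R, 6) ✓
B=11: row 13 → {A,C} = (X, 8) ✓
Every B value is associated with a single AC value, so B → AC holds.

Yes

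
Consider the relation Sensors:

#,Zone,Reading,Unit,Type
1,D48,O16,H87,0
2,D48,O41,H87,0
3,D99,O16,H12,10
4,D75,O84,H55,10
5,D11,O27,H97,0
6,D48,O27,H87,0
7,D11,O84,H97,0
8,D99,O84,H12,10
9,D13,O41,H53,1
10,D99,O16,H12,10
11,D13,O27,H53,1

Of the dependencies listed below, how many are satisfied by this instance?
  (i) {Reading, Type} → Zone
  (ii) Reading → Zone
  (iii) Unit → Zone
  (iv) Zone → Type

2

(i) {Reading, Type} → Zone: (Reading=O84, Type=10): rows 4, 8 → Zone takes values {D75, D99} — violation; (Reading=O27, Type=0): rows 5, 6 → Zone takes values {D11, D48} — violation — fails.
(ii) Reading → Zone: Reading=O16: rows 1, 3, 10 → Zone takes values {D48, D99} — violation; Reading=O41: rows 2, 9 → Zone takes values {D48, D13} — violation; Reading=O84: rows 4, 7, 8 → Zone takes values {D75, D11, D99} — violation; Reading=O27: rows 5, 6, 11 → Zone takes values {D11, D48, D13} — violation — fails.
(iii) Unit → Zone: every LHS value maps to a single RHS value — holds.
(iv) Zone → Type: every LHS value maps to a single RHS value — holds.
2 of the 4 dependencies hold.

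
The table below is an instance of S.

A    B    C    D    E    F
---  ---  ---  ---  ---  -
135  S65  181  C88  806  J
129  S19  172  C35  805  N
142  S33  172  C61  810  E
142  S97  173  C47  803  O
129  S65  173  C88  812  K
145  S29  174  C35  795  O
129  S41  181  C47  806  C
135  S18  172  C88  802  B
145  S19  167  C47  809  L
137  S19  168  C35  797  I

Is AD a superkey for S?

No

Two distinct rows share (A=135, D=C88), so AD does not determine every attribute — not a superkey.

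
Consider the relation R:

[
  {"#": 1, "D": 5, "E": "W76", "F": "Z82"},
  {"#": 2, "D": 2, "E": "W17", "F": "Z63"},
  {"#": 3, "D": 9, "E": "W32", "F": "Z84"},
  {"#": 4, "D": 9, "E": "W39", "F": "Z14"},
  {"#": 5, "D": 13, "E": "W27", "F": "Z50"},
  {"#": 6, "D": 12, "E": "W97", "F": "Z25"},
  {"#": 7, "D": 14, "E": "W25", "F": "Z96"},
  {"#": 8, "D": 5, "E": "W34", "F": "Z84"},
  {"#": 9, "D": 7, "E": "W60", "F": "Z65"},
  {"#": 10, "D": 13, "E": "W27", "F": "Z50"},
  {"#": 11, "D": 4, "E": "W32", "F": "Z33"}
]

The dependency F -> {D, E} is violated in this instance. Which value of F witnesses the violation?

F=Z82: row 1 → {D,E} = (5, W76) ✓
F=Z63: row 2 → {D,E} = (2, W17) ✓
F=Z84: rows 3, 8 → {D,E} takes values {(9, W32), (5, W34)} — violation
F=Z14: row 4 → {D,E} = (9, W39) ✓
F=Z50: rows 5, 10 → {D,E} = (13, W27), (13, W27) ✓
F=Z25: row 6 → {D,E} = (12, W97) ✓
F=Z96: row 7 → {D,E} = (14, W25) ✓
F=Z65: row 9 → {D,E} = (7, W60) ✓
F=Z33: row 11 → {D,E} = (4, W32) ✓
The only F value with inconsistent RHS is F=Z84.

Z84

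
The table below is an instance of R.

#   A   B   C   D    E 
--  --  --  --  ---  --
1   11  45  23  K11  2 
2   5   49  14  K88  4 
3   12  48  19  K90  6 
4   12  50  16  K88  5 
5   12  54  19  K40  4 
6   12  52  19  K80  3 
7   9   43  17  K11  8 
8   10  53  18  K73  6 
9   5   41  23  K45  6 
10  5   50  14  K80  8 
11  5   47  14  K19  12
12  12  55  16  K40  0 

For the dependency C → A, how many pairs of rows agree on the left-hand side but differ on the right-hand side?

C=23: violating pairs (1,9) — 1 pair.
C=14: all 3 rows agree on A — 0 pairs.
C=19: all 3 rows agree on A — 0 pairs.
C=16: all 2 rows agree on A — 0 pairs.

1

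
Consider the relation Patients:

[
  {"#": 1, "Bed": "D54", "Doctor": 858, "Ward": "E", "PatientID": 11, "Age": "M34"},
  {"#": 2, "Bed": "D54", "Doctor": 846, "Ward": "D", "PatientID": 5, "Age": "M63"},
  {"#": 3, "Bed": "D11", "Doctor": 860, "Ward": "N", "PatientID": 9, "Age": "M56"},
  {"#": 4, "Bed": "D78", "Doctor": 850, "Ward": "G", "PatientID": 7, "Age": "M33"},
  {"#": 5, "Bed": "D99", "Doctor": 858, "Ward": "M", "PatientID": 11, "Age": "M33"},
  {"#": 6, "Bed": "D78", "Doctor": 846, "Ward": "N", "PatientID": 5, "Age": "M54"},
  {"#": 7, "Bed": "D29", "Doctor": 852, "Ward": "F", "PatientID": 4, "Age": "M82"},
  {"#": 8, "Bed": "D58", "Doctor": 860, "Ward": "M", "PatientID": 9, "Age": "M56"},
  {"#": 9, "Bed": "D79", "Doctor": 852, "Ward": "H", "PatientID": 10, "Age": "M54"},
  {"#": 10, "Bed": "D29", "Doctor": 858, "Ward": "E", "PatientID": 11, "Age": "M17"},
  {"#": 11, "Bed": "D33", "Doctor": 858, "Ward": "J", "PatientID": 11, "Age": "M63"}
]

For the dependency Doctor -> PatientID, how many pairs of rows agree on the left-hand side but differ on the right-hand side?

1

Doctor=858: all 4 rows agree on PatientID — 0 pairs.
Doctor=846: all 2 rows agree on PatientID — 0 pairs.
Doctor=860: all 2 rows agree on PatientID — 0 pairs.
Doctor=852: violating pairs (7,9) — 1 pair.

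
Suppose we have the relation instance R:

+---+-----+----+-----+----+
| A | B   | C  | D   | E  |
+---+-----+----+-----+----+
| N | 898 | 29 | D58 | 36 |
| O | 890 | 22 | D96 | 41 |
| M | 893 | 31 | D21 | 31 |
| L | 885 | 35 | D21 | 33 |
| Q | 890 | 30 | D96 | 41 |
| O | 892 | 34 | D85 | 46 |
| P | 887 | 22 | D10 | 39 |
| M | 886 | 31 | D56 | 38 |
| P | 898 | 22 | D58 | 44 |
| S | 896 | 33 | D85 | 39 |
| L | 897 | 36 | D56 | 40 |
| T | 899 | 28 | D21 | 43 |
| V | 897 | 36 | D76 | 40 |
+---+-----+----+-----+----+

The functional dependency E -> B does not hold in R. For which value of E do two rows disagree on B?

39

E=36: 1 row → B = 898 ✓
E=41: 2 rows → B = 890, 890 ✓
E=31: 1 row → B = 893 ✓
E=33: 1 row → B = 885 ✓
E=46: 1 row → B = 892 ✓
E=39: 2 rows → B takes values {887, 896} — violation
E=38: 1 row → B = 886 ✓
E=44: 1 row → B = 898 ✓
E=40: 2 rows → B = 897, 897 ✓
E=43: 1 row → B = 899 ✓
The only E value with inconsistent B is E=39.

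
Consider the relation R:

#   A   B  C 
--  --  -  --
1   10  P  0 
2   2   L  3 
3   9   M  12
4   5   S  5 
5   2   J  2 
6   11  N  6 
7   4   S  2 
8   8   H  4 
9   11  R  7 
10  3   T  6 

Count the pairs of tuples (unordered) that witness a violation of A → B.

2

A=2: violating pairs (2,5) — 1 pair.
A=11: violating pairs (6,9) — 1 pair.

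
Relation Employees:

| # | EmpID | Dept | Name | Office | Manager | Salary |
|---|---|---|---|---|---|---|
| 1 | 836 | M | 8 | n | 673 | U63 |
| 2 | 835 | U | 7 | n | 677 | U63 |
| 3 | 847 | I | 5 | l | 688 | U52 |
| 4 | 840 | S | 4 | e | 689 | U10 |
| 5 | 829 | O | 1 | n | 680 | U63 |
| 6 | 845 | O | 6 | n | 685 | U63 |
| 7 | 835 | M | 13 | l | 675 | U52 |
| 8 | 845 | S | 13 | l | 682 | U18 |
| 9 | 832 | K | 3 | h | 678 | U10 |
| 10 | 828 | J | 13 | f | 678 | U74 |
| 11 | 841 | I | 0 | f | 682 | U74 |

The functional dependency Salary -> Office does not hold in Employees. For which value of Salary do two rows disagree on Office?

Salary=U63: rows 1, 2, 5, 6 → Office = n, n, n, n ✓
Salary=U52: rows 3, 7 → Office = l, l ✓
Salary=U10: rows 4, 9 → Office takes values {e, h} — violation
Salary=U18: row 8 → Office = l ✓
Salary=U74: rows 10, 11 → Office = f, f ✓
The only Salary value with inconsistent Office is Salary=U10.

U10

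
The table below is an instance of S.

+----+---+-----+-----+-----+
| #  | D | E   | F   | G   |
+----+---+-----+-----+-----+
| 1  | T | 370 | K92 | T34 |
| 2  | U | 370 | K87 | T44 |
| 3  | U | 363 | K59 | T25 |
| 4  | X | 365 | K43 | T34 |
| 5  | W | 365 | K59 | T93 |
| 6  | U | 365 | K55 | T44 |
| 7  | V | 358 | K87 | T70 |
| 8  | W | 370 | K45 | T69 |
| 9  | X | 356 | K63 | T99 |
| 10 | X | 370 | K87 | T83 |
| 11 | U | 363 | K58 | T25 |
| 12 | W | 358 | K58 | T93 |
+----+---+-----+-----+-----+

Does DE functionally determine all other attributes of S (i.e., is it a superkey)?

Rows 3 and 11 have the same DE value (D=U, E=363) but are distinct tuples, so DE does not determine every attribute — not a superkey.

No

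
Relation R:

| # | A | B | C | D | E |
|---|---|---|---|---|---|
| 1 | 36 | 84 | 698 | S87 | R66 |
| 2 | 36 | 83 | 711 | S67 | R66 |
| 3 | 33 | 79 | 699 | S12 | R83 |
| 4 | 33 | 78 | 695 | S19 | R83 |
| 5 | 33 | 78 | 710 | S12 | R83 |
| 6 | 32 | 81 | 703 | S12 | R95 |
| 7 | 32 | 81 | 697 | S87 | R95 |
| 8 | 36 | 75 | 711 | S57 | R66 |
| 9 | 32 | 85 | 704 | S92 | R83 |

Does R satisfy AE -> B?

No

(A=36, E=R66): rows 1, 2, 8 → B takes values {84, 83, 75} — violation
(A=33, E=R83): rows 3, 4, 5 → B takes values {79, 78} — violation
(A=32, E=R95): rows 6, 7 → B = 81, 81 ✓
(A=32, E=R83): row 9 → B = 85 ✓
Two rows agree on AE but differ on B, so AE -> B does not hold.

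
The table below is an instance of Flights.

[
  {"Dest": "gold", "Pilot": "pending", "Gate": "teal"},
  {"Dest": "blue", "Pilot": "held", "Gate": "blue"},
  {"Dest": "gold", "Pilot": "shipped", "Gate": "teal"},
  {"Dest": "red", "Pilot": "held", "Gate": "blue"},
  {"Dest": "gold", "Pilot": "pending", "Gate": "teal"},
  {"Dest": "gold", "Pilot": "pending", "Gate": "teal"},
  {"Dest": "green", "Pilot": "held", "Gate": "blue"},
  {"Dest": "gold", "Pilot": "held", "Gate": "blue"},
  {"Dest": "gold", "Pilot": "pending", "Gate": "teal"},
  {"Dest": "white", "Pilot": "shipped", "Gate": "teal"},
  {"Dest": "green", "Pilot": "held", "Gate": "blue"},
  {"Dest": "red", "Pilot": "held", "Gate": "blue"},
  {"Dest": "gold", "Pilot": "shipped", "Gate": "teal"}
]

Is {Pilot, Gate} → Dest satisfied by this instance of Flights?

(Pilot=pending, Gate=teal): 4 rows → Dest = gold, gold, gold, gold ✓
(Pilot=held, Gate=blue): 6 rows → Dest takes values {blue, red, green, gold} — violation
(Pilot=shipped, Gate=teal): 3 rows → Dest takes values {gold, white} — violation
Two rows agree on {Pilot, Gate} but differ on Dest, so {Pilot, Gate} → Dest does not hold.

No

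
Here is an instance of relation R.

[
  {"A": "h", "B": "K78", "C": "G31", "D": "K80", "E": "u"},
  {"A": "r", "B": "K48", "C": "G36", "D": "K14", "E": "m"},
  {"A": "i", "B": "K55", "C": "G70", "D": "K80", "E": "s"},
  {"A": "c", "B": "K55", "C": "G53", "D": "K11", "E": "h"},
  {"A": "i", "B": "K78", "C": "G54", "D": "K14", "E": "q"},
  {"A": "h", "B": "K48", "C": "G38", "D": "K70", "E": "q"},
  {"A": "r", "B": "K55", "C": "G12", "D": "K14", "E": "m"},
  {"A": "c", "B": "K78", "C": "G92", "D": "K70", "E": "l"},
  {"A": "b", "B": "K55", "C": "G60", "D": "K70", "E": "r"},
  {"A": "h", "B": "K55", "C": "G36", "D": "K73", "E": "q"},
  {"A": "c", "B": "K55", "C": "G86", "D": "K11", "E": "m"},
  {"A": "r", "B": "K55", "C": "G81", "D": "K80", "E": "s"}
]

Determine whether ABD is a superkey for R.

No

Two distinct rows share (A=c, B=K55, D=K11), so ABD does not determine every attribute — not a superkey.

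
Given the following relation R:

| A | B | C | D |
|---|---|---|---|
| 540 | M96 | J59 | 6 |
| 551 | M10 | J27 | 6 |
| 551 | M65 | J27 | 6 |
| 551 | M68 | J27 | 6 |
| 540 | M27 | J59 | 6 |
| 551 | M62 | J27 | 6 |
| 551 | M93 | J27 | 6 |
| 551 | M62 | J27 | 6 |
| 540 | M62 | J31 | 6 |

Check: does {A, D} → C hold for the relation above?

(A=540, D=6): 3 rows → C takes values {J59, J31} — violation
(A=551, D=6): 6 rows → C = J27, J27, J27, J27, J27, J27 ✓
Two rows agree on {A, D} but differ on C, so {A, D} → C does not hold.

No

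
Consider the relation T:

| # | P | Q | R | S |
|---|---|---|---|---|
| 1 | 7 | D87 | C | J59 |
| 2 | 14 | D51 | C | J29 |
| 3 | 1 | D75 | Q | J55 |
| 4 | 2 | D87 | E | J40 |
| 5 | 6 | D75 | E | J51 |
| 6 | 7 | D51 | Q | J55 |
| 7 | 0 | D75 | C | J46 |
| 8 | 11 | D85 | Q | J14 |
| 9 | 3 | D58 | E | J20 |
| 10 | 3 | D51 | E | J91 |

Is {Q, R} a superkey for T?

Yes

All 10 rows have distinct {Q, R} values, so {Q, R} → (all attributes) holds and {Q, R} is a superkey.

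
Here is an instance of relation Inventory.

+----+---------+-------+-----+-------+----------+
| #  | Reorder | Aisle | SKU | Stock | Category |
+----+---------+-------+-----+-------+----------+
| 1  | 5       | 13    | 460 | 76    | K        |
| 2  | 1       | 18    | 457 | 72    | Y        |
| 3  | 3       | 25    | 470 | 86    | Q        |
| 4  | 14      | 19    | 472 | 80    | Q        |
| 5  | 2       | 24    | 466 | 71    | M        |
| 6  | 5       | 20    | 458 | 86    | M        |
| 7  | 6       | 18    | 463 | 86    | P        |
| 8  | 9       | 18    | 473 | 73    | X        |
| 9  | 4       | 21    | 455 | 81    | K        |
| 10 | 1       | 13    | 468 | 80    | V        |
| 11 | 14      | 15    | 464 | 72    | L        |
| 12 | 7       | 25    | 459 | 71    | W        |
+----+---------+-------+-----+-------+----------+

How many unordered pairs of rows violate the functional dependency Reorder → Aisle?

3

Reorder=5: violating pairs (1,6) — 1 pair.
Reorder=1: violating pairs (2,10) — 1 pair.
Reorder=14: violating pairs (4,11) — 1 pair.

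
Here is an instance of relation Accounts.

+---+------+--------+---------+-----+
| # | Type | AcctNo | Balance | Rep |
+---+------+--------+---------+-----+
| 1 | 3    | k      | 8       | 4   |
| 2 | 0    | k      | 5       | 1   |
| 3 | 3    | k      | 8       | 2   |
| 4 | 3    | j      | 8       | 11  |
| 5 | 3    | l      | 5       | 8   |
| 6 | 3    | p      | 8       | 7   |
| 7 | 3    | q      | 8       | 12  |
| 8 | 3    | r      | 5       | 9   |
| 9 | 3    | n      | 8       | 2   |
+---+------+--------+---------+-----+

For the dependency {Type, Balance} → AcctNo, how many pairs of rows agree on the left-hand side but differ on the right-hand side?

(Type=3, Balance=8): violating pairs (1,4), (1,6), (1,7), (1,9), (3,4), (3,6), (3,7), (3,9), (4,6), (4,7), (4,9), (6,7), (6,9), (7,9) — 14 pairs.
(Type=3, Balance=5): violating pairs (5,8) — 1 pair.

15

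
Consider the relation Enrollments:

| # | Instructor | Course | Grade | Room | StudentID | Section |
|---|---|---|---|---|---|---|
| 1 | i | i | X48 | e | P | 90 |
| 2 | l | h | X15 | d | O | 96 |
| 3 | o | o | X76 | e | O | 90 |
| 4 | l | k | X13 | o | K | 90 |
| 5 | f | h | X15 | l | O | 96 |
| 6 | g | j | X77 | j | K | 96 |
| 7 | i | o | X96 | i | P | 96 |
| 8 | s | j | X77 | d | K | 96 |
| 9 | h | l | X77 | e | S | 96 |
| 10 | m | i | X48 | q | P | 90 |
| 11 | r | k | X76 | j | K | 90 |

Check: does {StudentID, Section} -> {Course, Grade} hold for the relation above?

(StudentID=P, Section=90): rows 1, 10 → {Course,Grade} = (i, X48), (i, X48) ✓
(StudentID=O, Section=96): rows 2, 5 → {Course,Grade} = (h, X15), (h, X15) ✓
(StudentID=O, Section=90): row 3 → {Course,Grade} = (o, X76) ✓
(StudentID=K, Section=90): rows 4, 11 → {Course,Grade} takes values {(k, X13), (k, X76)} — violation
(StudentID=K, Section=96): rows 6, 8 → {Course,Grade} = (j, X77), (j, X77) ✓
(StudentID=P, Section=96): row 7 → {Course,Grade} = (o, X96) ✓
(StudentID=S, Section=96): row 9 → {Course,Grade} = (l, X77) ✓
Two rows agree on {StudentID, Section} but differ on {Course, Grade}, so {StudentID, Section} -> {Course, Grade} does not hold.

No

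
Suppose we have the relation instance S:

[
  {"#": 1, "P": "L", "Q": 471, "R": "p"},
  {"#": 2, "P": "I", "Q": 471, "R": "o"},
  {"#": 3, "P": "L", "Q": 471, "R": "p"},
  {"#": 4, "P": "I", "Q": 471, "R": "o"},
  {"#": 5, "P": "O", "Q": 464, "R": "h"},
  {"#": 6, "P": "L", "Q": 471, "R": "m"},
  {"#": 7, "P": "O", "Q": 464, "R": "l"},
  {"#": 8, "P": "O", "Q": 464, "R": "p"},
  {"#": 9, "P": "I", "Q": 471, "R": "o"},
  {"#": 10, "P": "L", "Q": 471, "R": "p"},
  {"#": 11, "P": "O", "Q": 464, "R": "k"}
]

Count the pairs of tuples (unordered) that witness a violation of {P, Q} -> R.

(P=L, Q=471): violating pairs (1,6), (3,6), (6,10) — 3 pairs.
(P=I, Q=471): all 3 rows agree on R — 0 pairs.
(P=O, Q=464): violating pairs (5,7), (5,8), (5,11), (7,8), (7,11), (8,11) — 6 pairs.

9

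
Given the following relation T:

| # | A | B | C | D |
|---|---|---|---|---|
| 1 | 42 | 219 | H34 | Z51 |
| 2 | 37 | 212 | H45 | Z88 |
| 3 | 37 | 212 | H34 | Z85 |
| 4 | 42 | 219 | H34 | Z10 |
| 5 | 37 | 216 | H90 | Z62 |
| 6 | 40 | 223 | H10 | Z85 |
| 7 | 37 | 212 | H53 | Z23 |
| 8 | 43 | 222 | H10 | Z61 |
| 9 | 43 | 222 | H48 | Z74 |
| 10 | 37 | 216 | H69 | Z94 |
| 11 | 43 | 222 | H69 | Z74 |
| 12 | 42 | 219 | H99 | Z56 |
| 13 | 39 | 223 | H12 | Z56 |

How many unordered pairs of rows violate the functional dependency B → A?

B=219: all 3 rows agree on A — 0 pairs.
B=212: all 3 rows agree on A — 0 pairs.
B=216: all 2 rows agree on A — 0 pairs.
B=223: violating pairs (6,13) — 1 pair.
B=222: all 3 rows agree on A — 0 pairs.

1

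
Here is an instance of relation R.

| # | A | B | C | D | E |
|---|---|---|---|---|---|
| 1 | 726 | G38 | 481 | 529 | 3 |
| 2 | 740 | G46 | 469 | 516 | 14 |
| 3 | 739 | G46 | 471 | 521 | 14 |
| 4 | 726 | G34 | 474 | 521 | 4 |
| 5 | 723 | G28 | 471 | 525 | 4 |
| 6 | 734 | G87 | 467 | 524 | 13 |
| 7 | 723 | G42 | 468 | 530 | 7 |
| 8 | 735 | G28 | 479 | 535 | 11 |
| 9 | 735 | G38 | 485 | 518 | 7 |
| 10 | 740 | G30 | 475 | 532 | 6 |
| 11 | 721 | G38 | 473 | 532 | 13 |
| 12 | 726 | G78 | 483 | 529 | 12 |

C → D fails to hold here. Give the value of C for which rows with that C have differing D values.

C=481: row 1 → D = 529 ✓
C=469: row 2 → D = 516 ✓
C=471: rows 3, 5 → D takes values {521, 525} — violation
C=474: row 4 → D = 521 ✓
C=467: row 6 → D = 524 ✓
C=468: row 7 → D = 530 ✓
C=479: row 8 → D = 535 ✓
C=485: row 9 → D = 518 ✓
C=475: row 10 → D = 532 ✓
C=473: row 11 → D = 532 ✓
C=483: row 12 → D = 529 ✓
The only C value with inconsistent D is C=471.

471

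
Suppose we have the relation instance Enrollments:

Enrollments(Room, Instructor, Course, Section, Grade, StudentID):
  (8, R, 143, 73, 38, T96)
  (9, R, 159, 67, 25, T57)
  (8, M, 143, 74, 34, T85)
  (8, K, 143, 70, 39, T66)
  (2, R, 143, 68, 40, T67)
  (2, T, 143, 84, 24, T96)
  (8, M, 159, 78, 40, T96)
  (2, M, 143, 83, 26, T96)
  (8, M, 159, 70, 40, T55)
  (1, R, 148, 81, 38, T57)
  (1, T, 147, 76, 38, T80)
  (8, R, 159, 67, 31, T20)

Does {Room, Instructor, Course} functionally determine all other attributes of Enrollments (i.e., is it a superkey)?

No

Two distinct rows share (Room=8, Instructor=M, Course=159), so {Room, Instructor, Course} does not determine every attribute — not a superkey.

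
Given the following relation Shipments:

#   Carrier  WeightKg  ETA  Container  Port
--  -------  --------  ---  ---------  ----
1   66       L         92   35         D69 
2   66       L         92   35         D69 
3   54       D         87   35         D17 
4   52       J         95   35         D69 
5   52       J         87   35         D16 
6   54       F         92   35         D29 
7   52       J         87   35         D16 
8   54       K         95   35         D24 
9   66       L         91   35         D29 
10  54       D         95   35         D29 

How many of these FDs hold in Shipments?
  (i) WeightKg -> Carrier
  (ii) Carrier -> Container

2

(i) WeightKg -> Carrier: every LHS value maps to a single RHS value — holds.
(ii) Carrier -> Container: every LHS value maps to a single RHS value — holds.
2 of the 2 dependencies hold.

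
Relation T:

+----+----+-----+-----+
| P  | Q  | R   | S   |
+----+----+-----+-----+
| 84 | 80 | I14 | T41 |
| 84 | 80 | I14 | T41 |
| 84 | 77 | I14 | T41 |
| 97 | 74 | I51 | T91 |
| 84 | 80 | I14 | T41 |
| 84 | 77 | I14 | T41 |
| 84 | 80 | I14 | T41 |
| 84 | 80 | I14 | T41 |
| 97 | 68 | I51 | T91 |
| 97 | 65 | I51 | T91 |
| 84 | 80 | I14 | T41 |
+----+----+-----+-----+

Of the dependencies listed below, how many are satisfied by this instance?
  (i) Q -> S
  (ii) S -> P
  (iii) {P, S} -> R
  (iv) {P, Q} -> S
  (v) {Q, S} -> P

5

(i) Q -> S: every LHS value maps to a single RHS value — holds.
(ii) S -> P: every LHS value maps to a single RHS value — holds.
(iii) {P, S} -> R: every LHS value maps to a single RHS value — holds.
(iv) {P, Q} -> S: every LHS value maps to a single RHS value — holds.
(v) {Q, S} -> P: every LHS value maps to a single RHS value — holds.
5 of the 5 dependencies hold.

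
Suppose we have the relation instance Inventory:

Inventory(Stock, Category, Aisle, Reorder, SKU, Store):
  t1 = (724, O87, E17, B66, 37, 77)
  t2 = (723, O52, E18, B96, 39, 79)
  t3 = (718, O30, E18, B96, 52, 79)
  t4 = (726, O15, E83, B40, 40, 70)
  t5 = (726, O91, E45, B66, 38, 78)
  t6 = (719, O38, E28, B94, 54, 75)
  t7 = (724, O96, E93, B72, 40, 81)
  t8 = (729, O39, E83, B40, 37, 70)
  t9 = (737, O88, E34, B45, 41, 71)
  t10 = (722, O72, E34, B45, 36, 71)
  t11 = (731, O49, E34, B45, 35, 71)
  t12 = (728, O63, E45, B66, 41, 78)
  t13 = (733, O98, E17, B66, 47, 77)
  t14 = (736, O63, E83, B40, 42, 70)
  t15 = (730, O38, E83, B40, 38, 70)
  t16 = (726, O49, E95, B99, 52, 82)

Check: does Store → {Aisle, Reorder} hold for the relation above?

Store=77: rows 1, 13 → {Aisle,Reorder} = (E17, B66), (E17, B66) ✓
Store=79: rows 2, 3 → {Aisle,Reorder} = (E18, B96), (E18, B96) ✓
Store=70: rows 4, 8, 14, 15 → {Aisle,Reorder} = (E83, B40), (E83, B40), (E83, B40), (E83, B40) ✓
Store=78: rows 5, 12 → {Aisle,Reorder} = (E45, B66), (E45, B66) ✓
Store=75: row 6 → {Aisle,Reorder} = (E28, B94) ✓
Store=81: row 7 → {Aisle,Reorder} = (E93, B72) ✓
Store=71: rows 9, 10, 11 → {Aisle,Reorder} = (E34, B45), (E34, B45), (E34, B45) ✓
Store=82: row 16 → {Aisle,Reorder} = (E95, B99) ✓
Every Store value is associated with a single {Aisle, Reorder} value, so Store → {Aisle, Reorder} holds.

Yes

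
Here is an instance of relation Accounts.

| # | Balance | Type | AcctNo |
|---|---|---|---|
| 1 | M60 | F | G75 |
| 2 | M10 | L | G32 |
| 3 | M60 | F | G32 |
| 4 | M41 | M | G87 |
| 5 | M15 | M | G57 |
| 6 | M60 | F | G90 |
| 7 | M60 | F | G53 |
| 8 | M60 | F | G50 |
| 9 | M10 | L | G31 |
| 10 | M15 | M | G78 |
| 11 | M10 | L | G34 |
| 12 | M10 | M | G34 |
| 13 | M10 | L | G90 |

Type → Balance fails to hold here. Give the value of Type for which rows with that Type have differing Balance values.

M

Type=F: rows 1, 3, 6, 7, 8 → Balance = M60, M60, M60, M60, M60 ✓
Type=L: rows 2, 9, 11, 13 → Balance = M10, M10, M10, M10 ✓
Type=M: rows 4, 5, 10, 12 → Balance takes values {M41, M15, M10} — violation
The only Type value with inconsistent Balance is Type=M.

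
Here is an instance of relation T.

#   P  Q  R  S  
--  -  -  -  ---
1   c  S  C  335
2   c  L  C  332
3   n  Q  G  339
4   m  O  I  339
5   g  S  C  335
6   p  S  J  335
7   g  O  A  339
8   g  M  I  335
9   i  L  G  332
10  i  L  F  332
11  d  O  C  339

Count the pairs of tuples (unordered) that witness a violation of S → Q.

6

S=335: violating pairs (1,8), (5,8), (6,8) — 3 pairs.
S=332: all 3 rows agree on Q — 0 pairs.
S=339: violating pairs (3,4), (3,7), (3,11) — 3 pairs.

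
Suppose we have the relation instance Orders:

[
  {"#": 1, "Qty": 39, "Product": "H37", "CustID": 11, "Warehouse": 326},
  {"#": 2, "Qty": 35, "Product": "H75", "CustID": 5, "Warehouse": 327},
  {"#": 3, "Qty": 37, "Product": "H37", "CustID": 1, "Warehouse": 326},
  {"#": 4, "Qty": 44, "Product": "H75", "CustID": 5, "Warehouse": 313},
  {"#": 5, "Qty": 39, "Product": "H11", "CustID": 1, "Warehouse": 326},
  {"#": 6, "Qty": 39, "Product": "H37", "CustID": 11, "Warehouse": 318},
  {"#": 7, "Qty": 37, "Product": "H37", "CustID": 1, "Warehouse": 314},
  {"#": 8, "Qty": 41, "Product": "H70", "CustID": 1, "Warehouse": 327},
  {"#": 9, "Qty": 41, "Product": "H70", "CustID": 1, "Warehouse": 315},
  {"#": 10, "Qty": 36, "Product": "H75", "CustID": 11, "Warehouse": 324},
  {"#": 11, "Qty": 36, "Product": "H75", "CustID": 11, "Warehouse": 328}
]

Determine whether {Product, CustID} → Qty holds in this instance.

(Product=H37, CustID=11): rows 1, 6 → Qty = 39, 39 ✓
(Product=H75, CustID=5): rows 2, 4 → Qty takes values {35, 44} — violation
(Product=H37, CustID=1): rows 3, 7 → Qty = 37, 37 ✓
(Product=H11, CustID=1): row 5 → Qty = 39 ✓
(Product=H70, CustID=1): rows 8, 9 → Qty = 41, 41 ✓
(Product=H75, CustID=11): rows 10, 11 → Qty = 36, 36 ✓
Two rows agree on {Product, CustID} but differ on Qty, so {Product, CustID} → Qty does not hold.

No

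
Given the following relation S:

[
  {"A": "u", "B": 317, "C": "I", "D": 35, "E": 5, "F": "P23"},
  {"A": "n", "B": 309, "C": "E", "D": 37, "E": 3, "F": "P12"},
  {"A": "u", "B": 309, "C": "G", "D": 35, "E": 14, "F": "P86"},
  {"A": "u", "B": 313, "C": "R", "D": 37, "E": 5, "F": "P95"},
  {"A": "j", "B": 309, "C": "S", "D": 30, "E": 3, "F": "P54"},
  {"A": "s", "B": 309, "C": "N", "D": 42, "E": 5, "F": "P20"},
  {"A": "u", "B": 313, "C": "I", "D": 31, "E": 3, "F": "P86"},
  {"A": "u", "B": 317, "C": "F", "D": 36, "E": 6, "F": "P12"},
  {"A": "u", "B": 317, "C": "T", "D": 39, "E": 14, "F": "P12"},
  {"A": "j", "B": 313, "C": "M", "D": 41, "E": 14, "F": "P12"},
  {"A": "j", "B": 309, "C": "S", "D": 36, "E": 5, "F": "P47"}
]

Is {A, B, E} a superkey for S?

Yes

All 11 rows have distinct {A, B, E} values, so {A, B, E} → (all attributes) holds and {A, B, E} is a superkey.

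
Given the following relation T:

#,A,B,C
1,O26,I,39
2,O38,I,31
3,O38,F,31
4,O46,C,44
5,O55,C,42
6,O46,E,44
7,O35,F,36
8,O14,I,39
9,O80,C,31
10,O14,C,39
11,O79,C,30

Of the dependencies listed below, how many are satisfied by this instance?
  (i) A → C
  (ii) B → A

(i) A → C: every LHS value maps to a single RHS value — holds.
(ii) B → A: B=I: rows 1, 2, 8 → A takes values {O26, O38, O14} — violation; B=F: rows 3, 7 → A takes values {O38, O35} — violation; B=C: rows 4, 5, 9, 10, 11 → A takes values {O46, O55, O80, O14, O79} — violation — fails.
1 of the 2 dependencies holds.

1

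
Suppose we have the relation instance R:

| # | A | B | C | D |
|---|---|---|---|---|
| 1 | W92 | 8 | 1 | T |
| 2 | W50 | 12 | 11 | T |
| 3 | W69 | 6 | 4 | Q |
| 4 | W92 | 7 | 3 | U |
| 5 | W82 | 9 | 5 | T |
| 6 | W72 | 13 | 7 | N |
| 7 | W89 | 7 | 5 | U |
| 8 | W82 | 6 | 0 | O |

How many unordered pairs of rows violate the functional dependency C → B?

C=5: violating pairs (5,7) — 1 pair.

1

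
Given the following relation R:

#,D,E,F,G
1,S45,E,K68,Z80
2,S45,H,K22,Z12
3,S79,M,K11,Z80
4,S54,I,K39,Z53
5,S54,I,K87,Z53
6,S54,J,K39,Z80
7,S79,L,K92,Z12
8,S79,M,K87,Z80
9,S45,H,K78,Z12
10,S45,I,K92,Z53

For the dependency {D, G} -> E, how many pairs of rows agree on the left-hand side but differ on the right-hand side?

0

(D=S45, G=Z12): all 2 rows agree on E — 0 pairs.
(D=S79, G=Z80): all 2 rows agree on E — 0 pairs.
(D=S54, G=Z53): all 2 rows agree on E — 0 pairs.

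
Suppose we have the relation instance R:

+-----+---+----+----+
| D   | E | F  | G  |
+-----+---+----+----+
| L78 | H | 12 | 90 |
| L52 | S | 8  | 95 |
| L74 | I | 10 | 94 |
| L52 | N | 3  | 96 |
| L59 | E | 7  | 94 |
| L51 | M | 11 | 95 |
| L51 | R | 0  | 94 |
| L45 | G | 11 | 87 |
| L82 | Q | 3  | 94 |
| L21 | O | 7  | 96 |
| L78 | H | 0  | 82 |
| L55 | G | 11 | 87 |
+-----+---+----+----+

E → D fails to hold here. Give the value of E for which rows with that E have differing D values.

G

E=H: 2 rows → D = L78, L78 ✓
E=S: 1 row → D = L52 ✓
E=I: 1 row → D = L74 ✓
E=N: 1 row → D = L52 ✓
E=E: 1 row → D = L59 ✓
E=M: 1 row → D = L51 ✓
E=R: 1 row → D = L51 ✓
E=G: 2 rows → D takes values {L45, L55} — violation
E=Q: 1 row → D = L82 ✓
E=O: 1 row → D = L21 ✓
The only E value with inconsistent D is E=G.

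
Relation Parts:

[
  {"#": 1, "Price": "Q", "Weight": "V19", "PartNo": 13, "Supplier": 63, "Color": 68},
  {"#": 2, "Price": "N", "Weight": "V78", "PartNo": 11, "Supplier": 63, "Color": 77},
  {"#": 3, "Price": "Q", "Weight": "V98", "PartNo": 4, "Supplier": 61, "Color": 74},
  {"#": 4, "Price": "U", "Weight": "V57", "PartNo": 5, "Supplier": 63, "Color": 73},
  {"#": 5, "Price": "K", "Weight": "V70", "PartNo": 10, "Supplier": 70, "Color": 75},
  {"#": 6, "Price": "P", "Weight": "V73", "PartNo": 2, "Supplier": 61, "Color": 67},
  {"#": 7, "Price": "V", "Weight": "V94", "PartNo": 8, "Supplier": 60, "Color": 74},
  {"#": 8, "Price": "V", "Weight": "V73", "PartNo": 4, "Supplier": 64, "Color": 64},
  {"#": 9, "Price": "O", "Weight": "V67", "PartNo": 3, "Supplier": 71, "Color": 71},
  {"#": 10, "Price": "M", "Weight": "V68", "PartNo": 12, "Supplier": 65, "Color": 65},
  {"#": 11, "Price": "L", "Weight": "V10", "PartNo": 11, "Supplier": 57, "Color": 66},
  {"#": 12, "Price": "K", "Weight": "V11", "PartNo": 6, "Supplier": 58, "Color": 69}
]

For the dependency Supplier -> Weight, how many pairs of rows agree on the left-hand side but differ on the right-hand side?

Supplier=63: violating pairs (1,2), (1,4), (2,4) — 3 pairs.
Supplier=61: violating pairs (3,6) — 1 pair.

4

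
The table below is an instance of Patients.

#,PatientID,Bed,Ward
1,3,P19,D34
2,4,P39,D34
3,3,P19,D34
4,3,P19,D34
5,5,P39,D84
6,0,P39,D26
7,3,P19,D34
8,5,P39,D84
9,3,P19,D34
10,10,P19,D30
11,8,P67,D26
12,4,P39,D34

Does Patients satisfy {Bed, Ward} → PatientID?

Yes

(Bed=P19, Ward=D34): rows 1, 3, 4, 7, 9 → PatientID = 3, 3, 3, 3, 3 ✓
(Bed=P39, Ward=D34): rows 2, 12 → PatientID = 4, 4 ✓
(Bed=P39, Ward=D84): rows 5, 8 → PatientID = 5, 5 ✓
(Bed=P39, Ward=D26): row 6 → PatientID = 0 ✓
(Bed=P19, Ward=D30): row 10 → PatientID = 10 ✓
(Bed=P67, Ward=D26): row 11 → PatientID = 8 ✓
Every {Bed, Ward} value is associated with a single PatientID value, so {Bed, Ward} → PatientID holds.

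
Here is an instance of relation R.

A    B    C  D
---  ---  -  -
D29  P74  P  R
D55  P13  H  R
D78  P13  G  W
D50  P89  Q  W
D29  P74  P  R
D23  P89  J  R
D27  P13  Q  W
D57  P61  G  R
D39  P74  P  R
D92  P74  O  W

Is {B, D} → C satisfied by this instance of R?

(B=P74, D=R): 3 rows → C = P, P, P ✓
(B=P13, D=R): 1 row → C = H ✓
(B=P13, D=W): 2 rows → C takes values {G, Q} — violation
(B=P89, D=W): 1 row → C = Q ✓
(B=P89, D=R): 1 row → C = J ✓
(B=P61, D=R): 1 row → C = G ✓
(B=P74, D=W): 1 row → C = O ✓
Two rows agree on {B, D} but differ on C, so {B, D} → C does not hold.

No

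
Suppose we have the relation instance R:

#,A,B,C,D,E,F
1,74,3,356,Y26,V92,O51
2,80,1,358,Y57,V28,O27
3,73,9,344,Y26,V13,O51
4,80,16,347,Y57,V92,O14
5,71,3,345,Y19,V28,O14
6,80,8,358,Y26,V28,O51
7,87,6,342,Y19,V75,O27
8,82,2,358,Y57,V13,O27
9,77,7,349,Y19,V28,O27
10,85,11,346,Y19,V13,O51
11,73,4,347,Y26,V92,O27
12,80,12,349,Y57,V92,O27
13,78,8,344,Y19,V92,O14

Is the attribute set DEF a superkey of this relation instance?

Yes

All 13 rows have distinct DEF values, so DEF → (all attributes) holds and DEF is a superkey.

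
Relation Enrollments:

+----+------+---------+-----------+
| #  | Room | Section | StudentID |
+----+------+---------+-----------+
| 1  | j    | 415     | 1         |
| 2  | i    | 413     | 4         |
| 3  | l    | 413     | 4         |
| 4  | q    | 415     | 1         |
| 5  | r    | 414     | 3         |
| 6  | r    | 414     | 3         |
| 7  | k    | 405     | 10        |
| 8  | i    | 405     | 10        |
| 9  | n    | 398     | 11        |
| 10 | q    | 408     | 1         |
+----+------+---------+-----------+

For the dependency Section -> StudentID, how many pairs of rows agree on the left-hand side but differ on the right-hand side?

0

Section=415: all 2 rows agree on StudentID — 0 pairs.
Section=413: all 2 rows agree on StudentID — 0 pairs.
Section=414: all 2 rows agree on StudentID — 0 pairs.
Section=405: all 2 rows agree on StudentID — 0 pairs.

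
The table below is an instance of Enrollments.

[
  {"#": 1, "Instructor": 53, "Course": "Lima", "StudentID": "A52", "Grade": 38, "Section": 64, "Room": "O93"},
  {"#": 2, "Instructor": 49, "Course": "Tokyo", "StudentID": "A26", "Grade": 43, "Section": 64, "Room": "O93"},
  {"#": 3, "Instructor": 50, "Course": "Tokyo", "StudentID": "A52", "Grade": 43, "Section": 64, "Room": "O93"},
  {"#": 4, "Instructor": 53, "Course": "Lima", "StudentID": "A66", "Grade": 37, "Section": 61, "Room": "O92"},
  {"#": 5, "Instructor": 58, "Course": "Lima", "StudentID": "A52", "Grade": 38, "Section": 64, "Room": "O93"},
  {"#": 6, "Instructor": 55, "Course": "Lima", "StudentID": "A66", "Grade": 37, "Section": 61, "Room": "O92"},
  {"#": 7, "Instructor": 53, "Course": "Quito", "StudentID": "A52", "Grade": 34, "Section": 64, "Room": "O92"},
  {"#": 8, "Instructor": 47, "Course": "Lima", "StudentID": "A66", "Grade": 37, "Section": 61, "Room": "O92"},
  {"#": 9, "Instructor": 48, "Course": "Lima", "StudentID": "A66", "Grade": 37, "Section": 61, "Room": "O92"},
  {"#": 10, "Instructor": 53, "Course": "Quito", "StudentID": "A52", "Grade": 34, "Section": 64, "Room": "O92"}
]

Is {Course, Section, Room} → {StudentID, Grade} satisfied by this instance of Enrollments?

No

(Course=Lima, Section=64, Room=O93): rows 1, 5 → {StudentID,Grade} = (A52, 38), (A52, 38) ✓
(Course=Tokyo, Section=64, Room=O93): rows 2, 3 → {StudentID,Grade} takes values {(A26, 43), (A52, 43)} — violation
(Course=Lima, Section=61, Room=O92): rows 4, 6, 8, 9 → {StudentID,Grade} = (A66, 37), (A66, 37), (A66, 37), (A66, 37) ✓
(Course=Quito, Section=64, Room=O92): rows 7, 10 → {StudentID,Grade} = (A52, 34), (A52, 34) ✓
Two rows agree on {Course, Section, Room} but differ on {StudentID, Grade}, so {Course, Section, Room} → {StudentID, Grade} does not hold.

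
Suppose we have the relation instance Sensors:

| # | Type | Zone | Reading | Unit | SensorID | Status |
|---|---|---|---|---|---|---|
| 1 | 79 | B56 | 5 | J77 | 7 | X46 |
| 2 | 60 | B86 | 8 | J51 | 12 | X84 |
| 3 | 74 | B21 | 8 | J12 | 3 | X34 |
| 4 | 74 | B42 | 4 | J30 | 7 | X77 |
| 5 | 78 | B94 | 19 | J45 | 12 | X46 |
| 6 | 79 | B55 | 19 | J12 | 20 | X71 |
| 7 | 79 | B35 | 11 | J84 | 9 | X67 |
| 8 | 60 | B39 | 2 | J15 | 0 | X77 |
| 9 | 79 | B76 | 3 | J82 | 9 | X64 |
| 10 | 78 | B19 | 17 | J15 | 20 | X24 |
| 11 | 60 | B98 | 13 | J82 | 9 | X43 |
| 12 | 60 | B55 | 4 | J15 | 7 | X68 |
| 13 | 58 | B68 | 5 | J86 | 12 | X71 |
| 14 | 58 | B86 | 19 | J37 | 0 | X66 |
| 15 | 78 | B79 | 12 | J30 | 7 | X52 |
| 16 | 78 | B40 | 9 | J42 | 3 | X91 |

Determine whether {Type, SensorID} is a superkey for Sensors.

No

Rows 7 and 9 have the same {Type, SensorID} value (Type=79, SensorID=9) but are distinct tuples, so {Type, SensorID} does not determine every attribute — not a superkey.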